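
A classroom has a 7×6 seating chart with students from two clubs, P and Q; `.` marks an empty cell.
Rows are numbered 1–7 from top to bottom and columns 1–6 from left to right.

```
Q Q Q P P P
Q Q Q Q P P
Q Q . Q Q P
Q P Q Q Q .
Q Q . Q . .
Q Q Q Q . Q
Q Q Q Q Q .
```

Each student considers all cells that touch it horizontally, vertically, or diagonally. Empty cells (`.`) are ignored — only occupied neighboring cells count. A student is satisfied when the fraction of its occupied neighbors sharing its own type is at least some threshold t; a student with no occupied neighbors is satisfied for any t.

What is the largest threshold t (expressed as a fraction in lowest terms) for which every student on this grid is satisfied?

Row 1: (1,1)Q 3/3 · (1,2)Q 5/5 · (1,3)Q 4/5 · (1,4)P 2/5 · (1,5)P 4/5 · (1,6)P 3/3
Row 2: (2,1)Q 5/5 · (2,2)Q 7/7 · (2,3)Q 6/7 · (2,4)Q 4/7 · (2,5)P 5/8 · (2,6)P 4/5
Row 3: (3,1)Q 4/5 · (3,2)Q 6/7 · (3,4)Q 6/7 · (3,5)Q 4/7 · (3,6)P 2/4
Row 4: (4,1)Q 4/5 · (4,2)P 0/6 · (4,3)Q 5/6 · (4,4)Q 5/5 · (4,5)Q 4/5
Row 5: (5,1)Q 4/5 · (5,2)Q 6/7 · (5,4)Q 5/5
Row 6: (6,1)Q 5/5 · (6,2)Q 7/7 · (6,3)Q 7/7 · (6,4)Q 5/5 · (6,6)Q 1/1
Row 7: (7,1)Q 3/3 · (7,2)Q 5/5 · (7,3)Q 5/5 · (7,4)Q 4/4 · (7,5)Q 3/3
The smallest same-type fraction is 0/6 at (4,2), which reduces to 0/1. Any threshold above that leaves this student unsatisfied.

0/1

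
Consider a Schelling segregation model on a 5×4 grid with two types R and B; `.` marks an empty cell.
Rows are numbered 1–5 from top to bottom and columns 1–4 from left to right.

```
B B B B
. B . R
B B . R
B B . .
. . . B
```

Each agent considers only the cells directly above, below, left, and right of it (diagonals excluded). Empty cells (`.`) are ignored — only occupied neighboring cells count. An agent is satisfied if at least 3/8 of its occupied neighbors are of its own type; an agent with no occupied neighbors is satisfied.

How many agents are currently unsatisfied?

0

Row 1: (1,1)B 1/1 ✓ · (1,2)B 3/3 ✓ · (1,3)B 2/2 ✓ · (1,4)B 1/2 ✓
Row 2: (2,2)B 2/2 ✓ · (2,4)R 1/2 ✓
Row 3: (3,1)B 2/2 ✓ · (3,2)B 3/3 ✓ · (3,4)R 1/1 ✓
Row 4: (4,1)B 2/2 ✓ · (4,2)B 2/2 ✓
Row 5: (5,4)B 0/0 ✓
Every one meets the threshold.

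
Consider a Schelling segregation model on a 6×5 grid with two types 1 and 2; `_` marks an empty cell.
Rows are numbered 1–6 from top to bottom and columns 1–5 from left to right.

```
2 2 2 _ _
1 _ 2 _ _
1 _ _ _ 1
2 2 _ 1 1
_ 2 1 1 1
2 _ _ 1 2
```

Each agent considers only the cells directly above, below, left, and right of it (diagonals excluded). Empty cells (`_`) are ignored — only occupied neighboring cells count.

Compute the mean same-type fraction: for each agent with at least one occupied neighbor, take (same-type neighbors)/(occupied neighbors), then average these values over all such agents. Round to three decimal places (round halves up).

Row 1: (1,1)2 1/2 · (1,2)2 2/2 · (1,3)2 2/2
Row 2: (2,1)1 1/2 · (2,3)2 1/1
Row 3: (3,1)1 1/2 · (3,5)1 1/1
Row 4: (4,1)2 1/2 · (4,2)2 2/2 · (4,4)1 2/2 · (4,5)1 3/3
Row 5: (5,2)2 1/2 · (5,3)1 1/2 · (5,4)1 4/4 · (5,5)1 2/3
Row 6: (6,1)2 — no occupied neighbors · (6,4)1 1/2 · (6,5)2 0/2
Sum over 17 agents: 1/2 + 2/2 + 2/2 + 1/2 + 1/1 + 1/2 + 1/1 + 1/2 + 2/2 + 2/2 + 3/3 + 1/2 + 1/2 + 4/4 + 2/3 + 1/2 + 0/2 = 73/6; mean = 73/6 ÷ 17 = 73/102 = 0.715686… → 0.716.

0.716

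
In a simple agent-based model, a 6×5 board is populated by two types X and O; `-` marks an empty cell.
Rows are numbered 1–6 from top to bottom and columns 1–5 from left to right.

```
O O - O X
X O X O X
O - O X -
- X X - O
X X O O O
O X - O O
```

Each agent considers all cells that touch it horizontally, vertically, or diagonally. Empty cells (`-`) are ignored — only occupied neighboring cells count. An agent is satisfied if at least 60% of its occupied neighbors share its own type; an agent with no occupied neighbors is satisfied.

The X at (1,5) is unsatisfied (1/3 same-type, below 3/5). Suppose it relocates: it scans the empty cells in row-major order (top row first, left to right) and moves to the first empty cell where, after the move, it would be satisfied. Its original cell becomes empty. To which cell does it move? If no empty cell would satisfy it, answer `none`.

Vacating (1,5). Empty cells in order:
  (1,3): 1/5 same-type → still unsatisfied.
  (3,2): 4/7 same-type → still unsatisfied.
  (3,5): 2/4 same-type → still unsatisfied.
  (4,1): 3/4 same-type → satisfied — stop here.

(4,1)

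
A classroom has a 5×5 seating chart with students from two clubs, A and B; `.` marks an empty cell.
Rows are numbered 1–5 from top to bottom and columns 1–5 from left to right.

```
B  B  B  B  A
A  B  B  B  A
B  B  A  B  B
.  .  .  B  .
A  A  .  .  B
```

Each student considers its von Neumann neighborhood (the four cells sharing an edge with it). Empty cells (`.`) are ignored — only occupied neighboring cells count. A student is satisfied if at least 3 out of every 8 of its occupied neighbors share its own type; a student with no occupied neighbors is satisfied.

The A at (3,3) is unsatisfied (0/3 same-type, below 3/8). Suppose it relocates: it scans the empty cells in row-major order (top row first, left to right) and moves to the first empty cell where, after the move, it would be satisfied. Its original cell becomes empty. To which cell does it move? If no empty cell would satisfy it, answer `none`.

(4,1)

Vacating (3,3). Empty cells in order:
  (4,1): 1/2 same-type → satisfied — stop here.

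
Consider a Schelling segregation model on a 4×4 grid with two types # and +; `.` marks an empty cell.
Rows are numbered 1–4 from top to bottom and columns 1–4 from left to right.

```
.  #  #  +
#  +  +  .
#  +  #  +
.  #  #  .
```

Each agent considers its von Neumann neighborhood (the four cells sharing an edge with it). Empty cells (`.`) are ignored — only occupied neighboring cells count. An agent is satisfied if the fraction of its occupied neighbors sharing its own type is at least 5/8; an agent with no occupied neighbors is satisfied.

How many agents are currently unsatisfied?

(1,2)# 1/2 ✗
(1,3)# 1/3 ✗
(1,4)+ 0/1 ✗
(2,1)# 1/2 ✗
(2,2)+ 2/4 ✗
(2,3)+ 1/3 ✗
(3,1)# 1/2 ✗
(3,2)+ 1/4 ✗
(3,3)# 1/4 ✗
(3,4)+ 0/1 ✗
(4,2)# 1/2 ✗
(4,3)# 2/2 ✓
Unsatisfied: (1,2), (1,3), (1,4), (2,1), (2,2), (2,3), (3,1), (3,2), (3,3), (3,4), (4,2) — 11 in total.

11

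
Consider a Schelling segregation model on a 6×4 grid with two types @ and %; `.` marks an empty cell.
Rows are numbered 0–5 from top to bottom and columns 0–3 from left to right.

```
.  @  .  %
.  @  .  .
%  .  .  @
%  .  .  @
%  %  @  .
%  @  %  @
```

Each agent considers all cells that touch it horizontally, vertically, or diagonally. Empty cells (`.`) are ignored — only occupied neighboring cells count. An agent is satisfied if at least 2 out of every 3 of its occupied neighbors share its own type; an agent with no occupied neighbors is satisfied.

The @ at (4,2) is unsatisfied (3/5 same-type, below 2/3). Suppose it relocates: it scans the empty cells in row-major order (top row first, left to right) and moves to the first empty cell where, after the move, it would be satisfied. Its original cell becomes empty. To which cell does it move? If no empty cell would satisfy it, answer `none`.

(0,0)

Vacating (4,2). Empty cells in order:
  (0,0): 2/2 same-type → satisfied — stop here.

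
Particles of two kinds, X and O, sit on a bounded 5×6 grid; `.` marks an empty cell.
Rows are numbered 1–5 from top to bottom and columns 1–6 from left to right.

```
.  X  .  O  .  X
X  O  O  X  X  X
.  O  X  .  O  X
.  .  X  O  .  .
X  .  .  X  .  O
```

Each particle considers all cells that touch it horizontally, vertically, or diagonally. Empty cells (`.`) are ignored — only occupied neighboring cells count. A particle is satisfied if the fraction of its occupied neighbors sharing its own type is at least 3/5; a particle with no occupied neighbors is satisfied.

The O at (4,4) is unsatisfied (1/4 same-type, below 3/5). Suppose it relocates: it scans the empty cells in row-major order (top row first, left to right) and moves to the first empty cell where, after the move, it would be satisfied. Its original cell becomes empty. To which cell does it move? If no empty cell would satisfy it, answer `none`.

Vacating (4,4). Empty cells in order:
  (1,1): 1/3 same-type → still unsatisfied.
  (1,3): 3/5 same-type → satisfied — stop here.

(1,3)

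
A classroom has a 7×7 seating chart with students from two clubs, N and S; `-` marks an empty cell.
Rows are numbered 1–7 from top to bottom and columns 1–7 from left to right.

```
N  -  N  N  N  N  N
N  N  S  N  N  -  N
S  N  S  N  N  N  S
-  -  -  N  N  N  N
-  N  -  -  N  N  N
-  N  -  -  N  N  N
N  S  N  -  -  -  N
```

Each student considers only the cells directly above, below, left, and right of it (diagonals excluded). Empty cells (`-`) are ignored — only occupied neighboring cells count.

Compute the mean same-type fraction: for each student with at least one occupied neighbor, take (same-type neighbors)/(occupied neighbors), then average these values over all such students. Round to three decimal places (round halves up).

0.702

(1,1)N 1/1
(1,3)N 1/2
(1,4)N 3/3
(1,5)N 3/3
(1,6)N 2/2
(1,7)N 2/2
(2,1)N 2/3
(2,2)N 2/3
(2,3)S 1/4
(2,4)N 3/4
(2,5)N 3/3
(2,7)N 1/2
(3,1)S 0/2
(3,2)N 1/3
(3,3)S 1/3
(3,4)N 3/4
(3,5)N 4/4
(3,6)N 2/3
(3,7)S 0/3
(4,4)N 2/2
(4,5)N 4/4
(4,6)N 4/4
(4,7)N 2/3
(5,2)N 1/1
(5,5)N 3/3
(5,6)N 4/4
(5,7)N 3/3
(6,2)N 1/2
(6,5)N 2/2
(6,6)N 3/3
(6,7)N 3/3
(7,1)N 0/1
(7,2)S 0/3
(7,3)N 0/1
(7,7)N 1/1
Sum over 35 students: 1/1 + 1/2 + 3/3 + 3/3 + 2/2 + 2/2 + 2/3 + 2/3 + 1/4 + 3/4 + 3/3 + 1/2 + 0/2 + 1/3 + 1/3 + 3/4 + 4/4 + 2/3 + 0/3 + 2/2 + 4/4 + 4/4 + 2/3 + 1/1 + 3/3 + 4/4 + 3/3 + 1/2 + 2/2 + 3/3 + 3/3 + 0/1 + 0/3 + 0/1 + 1/1 = 295/12; mean = 295/12 ÷ 35 = 59/84 = 0.702380… → 0.702.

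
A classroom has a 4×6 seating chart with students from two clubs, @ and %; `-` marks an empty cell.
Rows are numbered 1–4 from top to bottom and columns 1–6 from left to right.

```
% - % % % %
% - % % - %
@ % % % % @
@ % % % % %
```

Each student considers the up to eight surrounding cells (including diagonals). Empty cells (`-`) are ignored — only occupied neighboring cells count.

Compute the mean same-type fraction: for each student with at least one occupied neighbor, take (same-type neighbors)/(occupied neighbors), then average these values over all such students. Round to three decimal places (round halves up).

Row 1: (1,1)% 1/1 · (1,3)% 3/3 · (1,4)% 4/4 · (1,5)% 4/4 · (1,6)% 2/2
Row 2: (2,1)% 2/3 · (2,3)% 6/6 · (2,4)% 7/7 · (2,6)% 3/4
Row 3: (3,1)@ 1/4 · (3,2)% 5/7 · (3,3)% 7/7 · (3,4)% 7/7 · (3,5)% 6/7 · (3,6)@ 0/4
Row 4: (4,1)@ 1/3 · (4,2)% 3/5 · (4,3)% 5/5 · (4,4)% 5/5 · (4,5)% 4/5 · (4,6)% 2/3
Sum over 21 students: 1/1 + 3/3 + 4/4 + 4/4 + 2/2 + 2/3 + 6/6 + 7/7 + 3/4 + 1/4 + 5/7 + 7/7 + 7/7 + 6/7 + 0/4 + 1/3 + 3/5 + 5/5 + 5/5 + 4/5 + 2/3 = 1747/105; mean = 1747/105 ÷ 21 = 1747/2205 = 0.792290… → 0.792.

0.792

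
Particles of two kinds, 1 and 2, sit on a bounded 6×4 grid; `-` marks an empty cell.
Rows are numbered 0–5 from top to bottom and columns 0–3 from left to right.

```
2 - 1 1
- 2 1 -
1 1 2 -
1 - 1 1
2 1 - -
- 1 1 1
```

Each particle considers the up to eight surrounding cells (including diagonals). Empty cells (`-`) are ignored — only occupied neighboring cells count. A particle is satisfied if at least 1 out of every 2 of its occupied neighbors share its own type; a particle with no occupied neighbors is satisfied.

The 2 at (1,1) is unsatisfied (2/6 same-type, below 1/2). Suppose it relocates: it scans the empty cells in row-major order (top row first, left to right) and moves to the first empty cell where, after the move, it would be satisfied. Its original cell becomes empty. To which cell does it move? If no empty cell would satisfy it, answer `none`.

Vacating (1,1). Empty cells in order:
  (0,1): 1/3 same-type → still unsatisfied.
  (1,0): 1/3 same-type → still unsatisfied.
  (1,3): 1/4 same-type → still unsatisfied.
  (2,3): 1/4 same-type → still unsatisfied.
  (3,1): 2/7 same-type → still unsatisfied.
  (4,2): 0/6 same-type → still unsatisfied.
  (4,3): 0/4 same-type → still unsatisfied.
  (5,0): 1/3 same-type → still unsatisfied.

none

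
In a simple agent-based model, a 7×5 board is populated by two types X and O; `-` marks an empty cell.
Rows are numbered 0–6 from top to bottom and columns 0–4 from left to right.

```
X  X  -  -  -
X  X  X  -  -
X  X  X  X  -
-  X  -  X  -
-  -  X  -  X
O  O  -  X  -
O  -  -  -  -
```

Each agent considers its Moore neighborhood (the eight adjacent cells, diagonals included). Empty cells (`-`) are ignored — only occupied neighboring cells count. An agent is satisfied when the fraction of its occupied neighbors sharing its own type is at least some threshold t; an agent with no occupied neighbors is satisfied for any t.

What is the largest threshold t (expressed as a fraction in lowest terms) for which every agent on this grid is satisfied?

Row 0: (0,0)X 3/3 · (0,1)X 4/4
Row 1: (1,0)X 5/5 · (1,1)X 7/7 · (1,2)X 5/5
Row 2: (2,0)X 4/4 · (2,1)X 6/6 · (2,2)X 6/6 · (2,3)X 3/3
Row 3: (3,1)X 4/4 · (3,3)X 4/4
Row 4: (4,2)X 3/4 · (4,4)X 2/2
Row 5: (5,0)O 2/2 · (5,1)O 2/3 · (5,3)X 2/2
Row 6: (6,0)O 2/2
The smallest same-type fraction is 2/3 at (5,1), which reduces to 2/3. Any threshold above that leaves this agent unsatisfied.

2/3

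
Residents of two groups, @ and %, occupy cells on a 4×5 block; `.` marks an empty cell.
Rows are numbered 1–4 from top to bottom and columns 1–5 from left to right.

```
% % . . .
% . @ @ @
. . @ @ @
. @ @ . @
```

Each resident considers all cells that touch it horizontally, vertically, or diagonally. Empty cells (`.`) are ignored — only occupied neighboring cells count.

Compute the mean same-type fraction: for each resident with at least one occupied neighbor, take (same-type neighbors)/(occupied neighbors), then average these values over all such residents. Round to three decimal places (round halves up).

Row 1: (1,1)% 2/2 · (1,2)% 2/3
Row 2: (2,1)% 2/2 · (2,3)@ 3/4 · (2,4)@ 5/5 · (2,5)@ 3/3
Row 3: (3,3)@ 5/5 · (3,4)@ 7/7 · (3,5)@ 4/4
Row 4: (4,2)@ 2/2 · (4,3)@ 3/3 · (4,5)@ 2/2
Sum over 12 residents: 2/2 + 2/3 + 2/2 + 3/4 + 5/5 + 3/3 + 5/5 + 7/7 + 4/4 + 2/2 + 3/3 + 2/2 = 137/12; mean = 137/12 ÷ 12 = 137/144 = 0.951388… → 0.951.

0.951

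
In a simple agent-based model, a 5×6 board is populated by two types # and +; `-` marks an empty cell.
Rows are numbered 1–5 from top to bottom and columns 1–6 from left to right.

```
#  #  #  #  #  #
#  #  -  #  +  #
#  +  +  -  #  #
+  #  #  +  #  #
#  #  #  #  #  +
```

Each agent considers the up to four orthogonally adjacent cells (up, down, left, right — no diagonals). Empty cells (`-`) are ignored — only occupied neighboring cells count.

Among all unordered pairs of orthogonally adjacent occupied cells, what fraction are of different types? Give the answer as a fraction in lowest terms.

16/41

Scan each occupied cell's neighbors to the right and below so each pair is counted once.
Row 1: #(1,1)–#(1,2)= #(1,1)–#(2,1)= #(1,2)–#(1,3)= #(1,2)–#(2,2)= #(1,3)–#(1,4)= #(1,4)–#(1,5)= #(1,4)–#(2,4)= #(1,5)–#(1,6)= #(1,5)–+(2,5)≠ #(1,6)–#(2,6)=  → 1/10 unlike.
Row 2: #(2,1)–#(2,2)= #(2,1)–#(3,1)= #(2,2)–+(3,2)≠ #(2,4)–+(2,5)≠ +(2,5)–#(2,6)≠ +(2,5)–#(3,5)≠ #(2,6)–#(3,6)=  → 4/7 unlike.
Row 3: #(3,1)–+(3,2)≠ #(3,1)–+(4,1)≠ +(3,2)–+(3,3)= +(3,2)–#(4,2)≠ +(3,3)–#(4,3)≠ #(3,5)–#(3,6)= #(3,5)–#(4,5)= #(3,6)–#(4,6)=  → 4/8 unlike.
Row 4: +(4,1)–#(4,2)≠ +(4,1)–#(5,1)≠ #(4,2)–#(4,3)= #(4,2)–#(5,2)= #(4,3)–+(4,4)≠ #(4,3)–#(5,3)= +(4,4)–#(4,5)≠ +(4,4)–#(5,4)≠ #(4,5)–#(4,6)= #(4,5)–#(5,5)= #(4,6)–+(5,6)≠  → 6/11 unlike.
Row 5: #(5,1)–#(5,2)= #(5,2)–#(5,3)= #(5,3)–#(5,4)= #(5,4)–#(5,5)= #(5,5)–+(5,6)≠  → 1/5 unlike.
Total adjacent occupied pairs: 41; unlike-type pairs: 16.
16/41 is already in lowest terms.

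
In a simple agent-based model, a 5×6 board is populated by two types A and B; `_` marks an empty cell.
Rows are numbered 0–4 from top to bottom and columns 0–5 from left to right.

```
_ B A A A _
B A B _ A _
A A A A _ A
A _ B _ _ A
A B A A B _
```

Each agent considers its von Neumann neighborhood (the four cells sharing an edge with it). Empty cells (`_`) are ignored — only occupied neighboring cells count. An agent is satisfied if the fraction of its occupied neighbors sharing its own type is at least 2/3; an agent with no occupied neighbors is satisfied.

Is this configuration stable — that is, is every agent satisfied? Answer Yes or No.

No

Row 0: (0,1)B 0/2 ✗ · (0,2)A 1/3 ✗ · (0,3)A 2/2 ✓ · (0,4)A 2/2 ✓
Row 1: (1,0)B 0/2 ✗ · (1,1)A 1/4 ✗ · (1,2)B 0/3 ✗ · (1,4)A 1/1 ✓
Row 2: (2,0)A 2/3 ✓ · (2,1)A 3/3 ✓ · (2,2)A 2/4 ✗ · (2,3)A 1/1 ✓ · (2,5)A 1/1 ✓
Row 3: (3,0)A 2/2 ✓ · (3,2)B 0/2 ✗ · (3,5)A 1/1 ✓
Row 4: (4,0)A 1/2 ✗ · (4,1)B 0/2 ✗ · (4,2)A 1/3 ✗ · (4,3)A 1/2 ✗ · (4,4)B 0/1 ✗
For instance (0,1) has only 0/2 same-type neighbors, below 2/3.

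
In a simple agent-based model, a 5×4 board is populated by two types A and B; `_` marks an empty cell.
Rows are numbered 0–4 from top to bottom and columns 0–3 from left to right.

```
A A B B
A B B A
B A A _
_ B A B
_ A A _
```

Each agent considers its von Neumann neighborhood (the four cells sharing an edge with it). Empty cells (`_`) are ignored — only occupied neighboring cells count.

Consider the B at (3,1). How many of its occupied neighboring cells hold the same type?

Occupied neighbors of (3,1): (2,1)=A, (4,1)=A, (3,2)=A.
Same type (B): 0 of 3.

0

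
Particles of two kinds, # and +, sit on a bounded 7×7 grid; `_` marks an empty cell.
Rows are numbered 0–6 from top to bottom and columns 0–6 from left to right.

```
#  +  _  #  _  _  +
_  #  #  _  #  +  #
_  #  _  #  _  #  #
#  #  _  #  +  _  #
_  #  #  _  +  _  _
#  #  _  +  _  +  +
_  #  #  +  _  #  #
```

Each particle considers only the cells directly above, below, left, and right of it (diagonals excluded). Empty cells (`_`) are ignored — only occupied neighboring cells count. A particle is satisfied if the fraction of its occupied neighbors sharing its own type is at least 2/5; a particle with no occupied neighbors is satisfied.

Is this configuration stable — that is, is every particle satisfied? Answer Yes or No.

(0,0)# 0/1 unhappy
(0,1)+ 0/2 unhappy
(0,3)# 0/0 ok
(0,6)+ 0/1 unhappy
(1,1)# 2/3 ok
(1,2)# 1/1 ok
(1,4)# 0/1 unhappy
(1,5)+ 0/3 unhappy
(1,6)# 1/3 unhappy
(2,1)# 2/2 ok
(2,3)# 1/1 ok
(2,5)# 1/2 ok
(2,6)# 3/3 ok
(3,0)# 1/1 ok
(3,1)# 3/3 ok
(3,3)# 1/2 ok
(3,4)+ 1/2 ok
(3,6)# 1/1 ok
(4,1)# 3/3 ok
(4,2)# 1/1 ok
(4,4)+ 1/1 ok
(5,0)# 1/1 ok
(5,1)# 3/3 ok
(5,3)+ 1/1 ok
(5,5)+ 1/2 ok
(5,6)+ 1/2 ok
(6,1)# 2/2 ok
(6,2)# 1/2 ok
(6,3)+ 1/2 ok
(6,5)# 1/2 ok
(6,6)# 1/2 ok
For instance (0,0) has only 0/1 same-type neighbors, below 2/5.

No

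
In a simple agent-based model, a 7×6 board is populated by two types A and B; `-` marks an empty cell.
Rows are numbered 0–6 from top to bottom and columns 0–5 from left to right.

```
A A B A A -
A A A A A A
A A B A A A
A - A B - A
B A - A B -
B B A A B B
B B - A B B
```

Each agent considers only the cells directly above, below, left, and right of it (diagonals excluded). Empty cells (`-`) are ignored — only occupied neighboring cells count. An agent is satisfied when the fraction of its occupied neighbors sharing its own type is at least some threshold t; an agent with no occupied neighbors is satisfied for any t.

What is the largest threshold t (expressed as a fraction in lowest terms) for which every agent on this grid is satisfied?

Row 0: (0,0)A 2/2 · (0,1)A 2/3 · (0,2)B 0/3 · (0,3)A 2/3 · (0,4)A 2/2
Row 1: (1,0)A 3/3 · (1,1)A 4/4 · (1,2)A 2/4 · (1,3)A 4/4 · (1,4)A 4/4 · (1,5)A 2/2
Row 2: (2,0)A 3/3 · (2,1)A 2/3 · (2,2)B 0/4 · (2,3)A 2/4 · (2,4)A 3/3 · (2,5)A 3/3
Row 3: (3,0)A 1/2 · (3,2)A 0/2 · (3,3)B 0/3 · (3,5)A 1/1
Row 4: (4,0)B 1/3 · (4,1)A 0/2 · (4,3)A 1/3 · (4,4)B 1/2
Row 5: (5,0)B 3/3 · (5,1)B 2/4 · (5,2)A 1/2 · (5,3)A 3/4 · (5,4)B 3/4 · (5,5)B 2/2
Row 6: (6,0)B 2/2 · (6,1)B 2/2 · (6,3)A 1/2 · (6,4)B 2/3 · (6,5)B 2/2
The smallest same-type fraction is 0/3 at (0,2), which reduces to 0/1. Any threshold above that leaves this agent unsatisfied.

0/1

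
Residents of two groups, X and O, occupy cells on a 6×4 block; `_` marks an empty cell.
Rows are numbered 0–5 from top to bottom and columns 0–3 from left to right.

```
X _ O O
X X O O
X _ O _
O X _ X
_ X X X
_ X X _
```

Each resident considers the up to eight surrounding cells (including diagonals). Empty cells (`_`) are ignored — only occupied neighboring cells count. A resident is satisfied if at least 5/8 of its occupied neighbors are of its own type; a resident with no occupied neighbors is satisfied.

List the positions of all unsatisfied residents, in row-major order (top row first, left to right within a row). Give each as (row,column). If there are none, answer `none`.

(1,1), (2,2), (3,0), (3,1)

(0,0)X 2/2 ✓
(0,2)O 3/4 ✓
(0,3)O 3/3 ✓
(1,0)X 3/3 ✓
(1,1)X 3/6 ✗
(1,2)O 4/5 ✓
(1,3)O 4/4 ✓
(2,0)X 3/4 ✓
(2,2)O 2/5 ✗
(3,0)O 0/3 ✗
(3,1)X 3/5 ✗
(3,3)X 2/3 ✓
(4,1)X 4/5 ✓
(4,2)X 6/6 ✓
(4,3)X 3/3 ✓
(5,1)X 3/3 ✓
(5,2)X 4/4 ✓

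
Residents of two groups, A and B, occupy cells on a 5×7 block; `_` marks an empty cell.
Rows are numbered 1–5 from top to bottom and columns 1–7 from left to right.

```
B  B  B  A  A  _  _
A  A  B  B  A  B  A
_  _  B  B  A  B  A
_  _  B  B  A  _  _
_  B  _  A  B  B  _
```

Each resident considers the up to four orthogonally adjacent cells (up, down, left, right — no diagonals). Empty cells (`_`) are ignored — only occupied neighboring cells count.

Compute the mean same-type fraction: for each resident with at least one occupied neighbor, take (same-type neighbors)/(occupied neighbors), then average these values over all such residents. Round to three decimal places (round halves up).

0.558

Row 1: (1,1)B 1/2 · (1,2)B 2/3 · (1,3)B 2/3 · (1,4)A 1/3 · (1,5)A 2/2
Row 2: (2,1)A 1/2 · (2,2)A 1/3 · (2,3)B 3/4 · (2,4)B 2/4 · (2,5)A 2/4 · (2,6)B 1/3 · (2,7)A 1/2
Row 3: (3,3)B 3/3 · (3,4)B 3/4 · (3,5)A 2/4 · (3,6)B 1/3 · (3,7)A 1/2
Row 4: (4,3)B 2/2 · (4,4)B 2/4 · (4,5)A 1/3
Row 5: (5,2)B — no occupied neighbors · (5,4)A 0/2 · (5,5)B 1/3 · (5,6)B 1/1
Sum over 23 residents: 1/2 + 2/3 + 2/3 + 1/3 + 2/2 + 1/2 + 1/3 + 3/4 + 2/4 + 2/4 + 1/3 + 1/2 + 3/3 + 3/4 + 2/4 + 1/3 + 1/2 + 2/2 + 2/4 + 1/3 + 0/2 + 1/3 + 1/1 = 77/6; mean = 77/6 ÷ 23 = 77/138 = 0.557971… → 0.558.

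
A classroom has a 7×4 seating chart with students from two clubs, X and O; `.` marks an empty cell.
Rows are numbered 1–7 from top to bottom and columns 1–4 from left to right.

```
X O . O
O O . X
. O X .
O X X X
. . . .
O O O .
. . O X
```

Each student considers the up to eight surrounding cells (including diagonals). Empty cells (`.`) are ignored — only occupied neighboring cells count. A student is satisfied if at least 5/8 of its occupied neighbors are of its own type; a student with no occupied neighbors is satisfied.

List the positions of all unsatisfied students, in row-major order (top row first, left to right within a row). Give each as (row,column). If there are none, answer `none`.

(1,1), (1,4), (2,2), (2,4), (3,2), (4,1), (4,2), (7,4)

Row 1: (1,1)X 0/3 unhappy · (1,2)O 2/3 ok · (1,4)O 0/1 unhappy
Row 2: (2,1)O 3/4 ok · (2,2)O 3/5 unhappy · (2,4)X 1/2 unhappy
Row 3: (3,2)O 3/6 unhappy · (3,3)X 4/6 ok
Row 4: (4,1)O 1/2 unhappy · (4,2)X 2/4 unhappy · (4,3)X 3/4 ok · (4,4)X 2/2 ok
Row 6: (6,1)O 1/1 ok · (6,2)O 3/3 ok · (6,3)O 2/3 ok
Row 7: (7,3)O 2/3 ok · (7,4)X 0/2 unhappy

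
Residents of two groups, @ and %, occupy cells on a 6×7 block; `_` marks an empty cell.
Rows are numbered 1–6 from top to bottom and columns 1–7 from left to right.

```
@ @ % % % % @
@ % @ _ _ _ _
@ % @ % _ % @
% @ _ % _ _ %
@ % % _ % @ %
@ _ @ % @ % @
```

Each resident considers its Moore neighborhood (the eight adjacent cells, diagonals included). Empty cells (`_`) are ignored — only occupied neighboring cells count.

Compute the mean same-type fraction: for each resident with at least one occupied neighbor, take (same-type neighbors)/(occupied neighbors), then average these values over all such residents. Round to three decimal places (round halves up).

(1,1)@ 2/3
(1,2)@ 3/5
(1,3)% 2/4
(1,4)% 2/3
(1,5)% 2/2
(1,6)% 1/2
(1,7)@ 0/1
(2,1)@ 3/5
(2,2)% 2/8
(2,3)@ 2/7
(3,1)@ 2/5
(3,2)% 2/7
(3,3)@ 2/6
(3,4)% 1/3
(3,6)% 1/2
(3,7)@ 0/2
(4,1)% 2/5
(4,2)@ 3/7
(4,4)% 3/4
(4,7)% 2/4
(5,1)@ 2/4
(5,2)% 2/6
(5,3)% 3/5
(5,5)% 3/5
(5,6)@ 2/6
(5,7)% 2/4
(6,1)@ 1/2
(6,3)@ 0/3
(6,4)% 2/4
(6,5)@ 1/4
(6,6)% 2/5
(6,7)@ 1/3
Sum over 32 residents: 2/3 + 3/5 + 2/4 + 2/3 + 2/2 + 1/2 + 0/1 + 3/5 + 2/8 + 2/7 + 2/5 + 2/7 + 2/6 + 1/3 + 1/2 + 0/2 + 2/5 + 3/7 + 3/4 + 2/4 + 2/4 + 2/6 + 3/5 + 3/5 + 2/6 + 2/4 + 1/2 + 0/3 + 2/4 + 1/4 + 2/5 + 1/3 = 277/20; mean = 277/20 ÷ 32 = 277/640 = 0.432812… → 0.433.

0.433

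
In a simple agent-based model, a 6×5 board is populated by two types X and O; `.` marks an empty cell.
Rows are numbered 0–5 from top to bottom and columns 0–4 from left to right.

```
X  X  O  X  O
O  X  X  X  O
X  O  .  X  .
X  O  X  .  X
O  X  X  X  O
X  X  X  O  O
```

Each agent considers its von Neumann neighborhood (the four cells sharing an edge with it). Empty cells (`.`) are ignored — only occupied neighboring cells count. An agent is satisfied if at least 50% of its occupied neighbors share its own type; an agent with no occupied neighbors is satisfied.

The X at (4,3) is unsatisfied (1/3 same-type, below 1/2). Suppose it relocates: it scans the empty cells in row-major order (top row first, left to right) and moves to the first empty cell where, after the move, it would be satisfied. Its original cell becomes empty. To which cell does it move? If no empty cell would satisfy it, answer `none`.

(2,2)

Vacating (4,3). Empty cells in order:
  (2,2): 3/4 same-type → satisfied — stop here.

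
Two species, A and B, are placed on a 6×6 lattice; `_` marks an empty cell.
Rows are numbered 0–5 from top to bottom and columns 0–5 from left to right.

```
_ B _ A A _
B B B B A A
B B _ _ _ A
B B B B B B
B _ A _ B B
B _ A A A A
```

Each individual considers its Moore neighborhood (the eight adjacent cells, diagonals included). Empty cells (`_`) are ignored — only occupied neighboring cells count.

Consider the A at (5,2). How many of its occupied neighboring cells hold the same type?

2

Occupied neighbors of (5,2): (4,2)=A, (5,3)=A.
Same type (A): 2 of 2.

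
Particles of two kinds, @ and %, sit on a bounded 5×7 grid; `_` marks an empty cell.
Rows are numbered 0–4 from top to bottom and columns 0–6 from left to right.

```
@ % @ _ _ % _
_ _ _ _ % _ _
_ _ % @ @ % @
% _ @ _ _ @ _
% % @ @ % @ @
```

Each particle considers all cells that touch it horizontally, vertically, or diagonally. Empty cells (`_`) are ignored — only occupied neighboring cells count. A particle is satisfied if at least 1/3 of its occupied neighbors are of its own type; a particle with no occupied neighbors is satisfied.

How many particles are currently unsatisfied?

6

Row 0: (0,0)@ 0/1 ✗ · (0,1)% 0/2 ✗ · (0,2)@ 0/1 ✗ · (0,5)% 1/1 ✓
Row 1: (1,4)% 2/4 ✓
Row 2: (2,2)% 0/2 ✗ · (2,3)@ 2/4 ✓ · (2,4)@ 2/4 ✓ · (2,5)% 1/4 ✗ · (2,6)@ 1/2 ✓
Row 3: (3,0)% 2/2 ✓ · (3,2)@ 3/5 ✓ · (3,5)@ 4/6 ✓
Row 4: (4,0)% 2/2 ✓ · (4,1)% 2/4 ✓ · (4,2)@ 2/3 ✓ · (4,3)@ 2/3 ✓ · (4,4)% 0/3 ✗ · (4,5)@ 2/3 ✓ · (4,6)@ 2/2 ✓
Unsatisfied: (0,0), (0,1), (0,2), (2,2), (2,5), (4,4) — 6 in total.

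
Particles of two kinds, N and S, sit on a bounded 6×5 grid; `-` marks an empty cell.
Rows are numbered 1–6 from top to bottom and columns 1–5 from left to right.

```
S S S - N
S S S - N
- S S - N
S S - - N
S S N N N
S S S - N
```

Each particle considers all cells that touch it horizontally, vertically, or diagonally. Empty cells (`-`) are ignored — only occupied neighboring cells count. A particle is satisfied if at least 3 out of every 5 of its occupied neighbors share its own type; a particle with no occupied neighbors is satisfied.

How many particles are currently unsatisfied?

Row 1: (1,1)S 3/3 ✓ · (1,2)S 5/5 ✓ · (1,3)S 3/3 ✓ · (1,5)N 1/1 ✓
Row 2: (2,1)S 4/4 ✓ · (2,2)S 7/7 ✓ · (2,3)S 5/5 ✓ · (2,5)N 2/2 ✓
Row 3: (3,2)S 6/6 ✓ · (3,3)S 4/4 ✓ · (3,5)N 2/2 ✓
Row 4: (4,1)S 4/4 ✓ · (4,2)S 5/6 ✓ · (4,5)N 3/3 ✓
Row 5: (5,1)S 5/5 ✓ · (5,2)S 6/7 ✓ · (5,3)N 1/5 ✗ · (5,4)N 4/5 ✓ · (5,5)N 3/3 ✓
Row 6: (6,1)S 3/3 ✓ · (6,2)S 4/5 ✓ · (6,3)S 2/4 ✗ · (6,5)N 2/2 ✓
Unsatisfied: (5,3), (6,3) — 2 in total.

2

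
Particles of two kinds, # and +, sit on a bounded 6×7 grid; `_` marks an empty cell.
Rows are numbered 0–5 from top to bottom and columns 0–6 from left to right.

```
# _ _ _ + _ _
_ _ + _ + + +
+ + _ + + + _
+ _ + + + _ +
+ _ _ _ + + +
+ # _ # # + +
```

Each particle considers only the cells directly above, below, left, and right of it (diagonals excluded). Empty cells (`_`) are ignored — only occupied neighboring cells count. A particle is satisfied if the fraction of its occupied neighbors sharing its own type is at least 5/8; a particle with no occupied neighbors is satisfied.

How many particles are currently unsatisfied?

3

Row 0: (0,0)# 0/0 ok · (0,4)+ 1/1 ok
Row 1: (1,2)+ 0/0 ok · (1,4)+ 3/3 ok · (1,5)+ 3/3 ok · (1,6)+ 1/1 ok
Row 2: (2,0)+ 2/2 ok · (2,1)+ 1/1 ok · (2,3)+ 2/2 ok · (2,4)+ 4/4 ok · (2,5)+ 2/2 ok
Row 3: (3,0)+ 2/2 ok · (3,2)+ 1/1 ok · (3,3)+ 3/3 ok · (3,4)+ 3/3 ok · (3,6)+ 1/1 ok
Row 4: (4,0)+ 2/2 ok · (4,4)+ 2/3 ok · (4,5)+ 3/3 ok · (4,6)+ 3/3 ok
Row 5: (5,0)+ 1/2 unhappy · (5,1)# 0/1 unhappy · (5,3)# 1/1 ok · (5,4)# 1/3 unhappy · (5,5)+ 2/3 ok · (5,6)+ 2/2 ok
Unsatisfied: (5,0), (5,1), (5,4) — 3 in total.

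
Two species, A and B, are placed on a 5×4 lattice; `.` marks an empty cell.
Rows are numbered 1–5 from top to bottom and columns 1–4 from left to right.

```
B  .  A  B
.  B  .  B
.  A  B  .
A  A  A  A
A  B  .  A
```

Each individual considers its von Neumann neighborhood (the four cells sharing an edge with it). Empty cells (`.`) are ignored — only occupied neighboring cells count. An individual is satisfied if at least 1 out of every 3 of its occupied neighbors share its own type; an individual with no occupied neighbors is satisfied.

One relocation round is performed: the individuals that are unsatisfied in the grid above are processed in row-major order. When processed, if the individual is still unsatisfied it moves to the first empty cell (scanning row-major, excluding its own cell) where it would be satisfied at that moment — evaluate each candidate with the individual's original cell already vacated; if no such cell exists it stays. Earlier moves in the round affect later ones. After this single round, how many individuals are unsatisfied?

0

Initially unsatisfied (in order): (1,3), (2,2), (3,3), (5,2).
  (1,3) → (3,1).
  (2,2) → (1,2).
  (3,3) → (1,3).
  (5,2) → (2,1).
Resulting grid:
B B B B
B . . B
A A . .
A A A A
A . . A
All satisfied now.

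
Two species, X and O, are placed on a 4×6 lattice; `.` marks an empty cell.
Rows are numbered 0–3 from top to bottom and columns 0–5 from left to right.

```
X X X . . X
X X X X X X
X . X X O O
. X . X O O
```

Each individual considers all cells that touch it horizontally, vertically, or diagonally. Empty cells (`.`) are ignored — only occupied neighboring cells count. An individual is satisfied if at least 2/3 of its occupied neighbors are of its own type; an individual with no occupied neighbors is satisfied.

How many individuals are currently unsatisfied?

5

Row 0: (0,0)X 3/3 ok · (0,1)X 5/5 ok · (0,2)X 4/4 ok · (0,5)X 2/2 ok
Row 1: (1,0)X 4/4 ok · (1,1)X 7/7 ok · (1,2)X 6/6 ok · (1,3)X 5/6 ok · (1,4)X 4/6 ok · (1,5)X 2/4 unhappy
Row 2: (2,0)X 3/3 ok · (2,2)X 6/6 ok · (2,3)X 5/7 ok · (2,4)O 3/8 unhappy · (2,5)O 3/5 unhappy
Row 3: (3,1)X 2/2 ok · (3,3)X 2/4 unhappy · (3,4)O 3/5 unhappy · (3,5)O 3/3 ok
Unsatisfied: (1,5), (2,4), (2,5), (3,3), (3,4) — 5 in total.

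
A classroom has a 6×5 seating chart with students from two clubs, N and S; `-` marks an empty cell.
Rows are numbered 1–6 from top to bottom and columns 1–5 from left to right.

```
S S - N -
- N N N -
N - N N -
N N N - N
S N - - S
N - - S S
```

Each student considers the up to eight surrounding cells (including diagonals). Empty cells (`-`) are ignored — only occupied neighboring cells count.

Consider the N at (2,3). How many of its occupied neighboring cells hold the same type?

Occupied neighbors of (2,3): (1,2)=S, (1,4)=N, (2,2)=N, (2,4)=N, (3,3)=N, (3,4)=N.
Same type (N): 5 of 6.

5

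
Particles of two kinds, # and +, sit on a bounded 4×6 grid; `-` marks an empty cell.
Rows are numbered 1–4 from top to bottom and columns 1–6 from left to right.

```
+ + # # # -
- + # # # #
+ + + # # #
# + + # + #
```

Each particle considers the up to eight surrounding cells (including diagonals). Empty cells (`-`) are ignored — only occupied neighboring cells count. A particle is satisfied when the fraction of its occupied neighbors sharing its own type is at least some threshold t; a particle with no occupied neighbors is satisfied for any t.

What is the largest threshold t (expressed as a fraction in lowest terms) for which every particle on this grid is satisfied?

0/1

(1,1)+ 2/2
(1,2)+ 2/4
(1,3)# 3/5
(1,4)# 5/5
(1,5)# 4/4
(2,2)+ 5/7
(2,3)# 4/8
(2,4)# 7/8
(2,5)# 7/7
(2,6)# 4/4
(3,1)+ 3/4
(3,2)+ 5/7
(3,3)+ 4/8
(3,4)# 5/8
(3,5)# 7/8
(3,6)# 4/5
(4,1)# 0/3
(4,2)+ 4/5
(4,3)+ 3/5
(4,4)# 2/5
(4,5)+ 0/5
(4,6)# 2/3
The smallest same-type fraction is 0/3 at (4,1), which reduces to 0/1. Any threshold above that leaves this particle unsatisfied.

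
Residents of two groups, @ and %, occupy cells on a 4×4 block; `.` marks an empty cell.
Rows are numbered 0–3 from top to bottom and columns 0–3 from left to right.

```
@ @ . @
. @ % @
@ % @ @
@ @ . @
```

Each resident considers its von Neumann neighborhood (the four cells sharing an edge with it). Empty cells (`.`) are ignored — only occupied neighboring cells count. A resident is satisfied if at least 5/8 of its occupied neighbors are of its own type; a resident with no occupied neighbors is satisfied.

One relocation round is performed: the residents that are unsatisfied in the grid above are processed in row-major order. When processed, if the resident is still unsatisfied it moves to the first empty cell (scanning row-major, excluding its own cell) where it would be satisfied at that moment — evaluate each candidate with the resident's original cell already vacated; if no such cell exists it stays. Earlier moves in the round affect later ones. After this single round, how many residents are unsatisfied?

Initially unsatisfied (in order): (1,1), (1,2), (2,0), (2,1), (2,2), (3,1).
  (1,1) → (0,2).
  (1,2): no empty cell satisfies it; stays.
  (2,0) → (1,0).
  (2,1): no empty cell satisfies it; stays.
  (2,2) → (2,0).
  (3,1) → (3,2).
Resulting grid:
@ @ @ @
@ . % @
@ % . @
@ . @ @
Unsatisfied now: (1,2), (2,1).

2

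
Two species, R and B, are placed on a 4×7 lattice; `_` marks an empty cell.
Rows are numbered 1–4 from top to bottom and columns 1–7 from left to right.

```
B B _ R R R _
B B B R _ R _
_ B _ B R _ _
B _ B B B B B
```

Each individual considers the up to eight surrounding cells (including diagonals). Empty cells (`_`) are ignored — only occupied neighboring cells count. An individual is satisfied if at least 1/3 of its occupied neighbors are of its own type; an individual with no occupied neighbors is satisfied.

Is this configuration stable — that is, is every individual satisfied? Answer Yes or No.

Yes

Row 1: (1,1)B 3/3 ✓ · (1,2)B 4/4 ✓ · (1,4)R 2/3 ✓ · (1,5)R 4/4 ✓ · (1,6)R 2/2 ✓
Row 2: (2,1)B 4/4 ✓ · (2,2)B 5/5 ✓ · (2,3)B 4/6 ✓ · (2,4)R 3/5 ✓ · (2,6)R 3/3 ✓
Row 3: (3,2)B 5/5 ✓ · (3,4)B 4/6 ✓ · (3,5)R 2/6 ✓
Row 4: (4,1)B 1/1 ✓ · (4,3)B 3/3 ✓ · (4,4)B 3/4 ✓ · (4,5)B 3/4 ✓ · (4,6)B 2/3 ✓ · (4,7)B 1/1 ✓
All meet the threshold, so the configuration is stable.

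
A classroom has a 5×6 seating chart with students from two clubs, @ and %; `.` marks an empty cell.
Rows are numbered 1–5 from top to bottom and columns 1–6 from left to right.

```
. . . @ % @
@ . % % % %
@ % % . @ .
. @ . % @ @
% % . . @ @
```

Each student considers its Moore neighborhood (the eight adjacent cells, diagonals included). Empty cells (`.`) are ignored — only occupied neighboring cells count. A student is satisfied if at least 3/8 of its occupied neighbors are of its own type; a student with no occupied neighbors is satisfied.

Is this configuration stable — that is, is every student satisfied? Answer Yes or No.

(1,4)@ 0/4 not
(1,5)% 3/5 satisfied
(1,6)@ 0/3 not
(2,1)@ 1/2 satisfied
(2,3)% 3/4 satisfied
(2,4)% 4/6 satisfied
(2,5)% 3/6 satisfied
(2,6)% 2/4 satisfied
(3,1)@ 2/3 satisfied
(3,2)% 2/5 satisfied
(3,3)% 4/5 satisfied
(3,5)@ 2/6 not
(4,2)@ 1/5 not
(4,4)% 1/4 not
(4,5)@ 4/5 satisfied
(4,6)@ 4/4 satisfied
(5,1)% 1/2 satisfied
(5,2)% 1/2 satisfied
(5,5)@ 3/4 satisfied
(5,6)@ 3/3 satisfied
For instance (1,4) has only 0/4 same-type neighbors, below 3/8.

No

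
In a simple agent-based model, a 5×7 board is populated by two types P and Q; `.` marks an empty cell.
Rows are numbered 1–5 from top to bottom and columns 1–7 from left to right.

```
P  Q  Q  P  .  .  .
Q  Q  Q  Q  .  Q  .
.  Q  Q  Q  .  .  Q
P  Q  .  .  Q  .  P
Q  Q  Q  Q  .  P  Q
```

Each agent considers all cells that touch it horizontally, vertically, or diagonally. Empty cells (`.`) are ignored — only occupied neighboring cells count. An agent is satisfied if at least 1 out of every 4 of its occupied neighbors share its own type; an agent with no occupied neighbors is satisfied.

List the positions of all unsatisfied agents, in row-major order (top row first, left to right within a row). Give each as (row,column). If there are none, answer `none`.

(1,1), (1,4), (4,1), (5,7)

(1,1)P 0/3 not
(1,2)Q 4/5 satisfied
(1,3)Q 4/5 satisfied
(1,4)P 0/3 not
(2,1)Q 3/4 satisfied
(2,2)Q 6/7 satisfied
(2,3)Q 7/8 satisfied
(2,4)Q 4/5 satisfied
(2,6)Q 1/1 satisfied
(3,2)Q 5/6 satisfied
(3,3)Q 6/6 satisfied
(3,4)Q 4/4 satisfied
(3,7)Q 1/2 satisfied
(4,1)P 0/4 not
(4,2)Q 5/6 satisfied
(4,5)Q 2/3 satisfied
(4,7)P 1/3 satisfied
(5,1)Q 2/3 satisfied
(5,2)Q 3/4 satisfied
(5,3)Q 3/3 satisfied
(5,4)Q 2/2 satisfied
(5,6)P 1/3 satisfied
(5,7)Q 0/2 not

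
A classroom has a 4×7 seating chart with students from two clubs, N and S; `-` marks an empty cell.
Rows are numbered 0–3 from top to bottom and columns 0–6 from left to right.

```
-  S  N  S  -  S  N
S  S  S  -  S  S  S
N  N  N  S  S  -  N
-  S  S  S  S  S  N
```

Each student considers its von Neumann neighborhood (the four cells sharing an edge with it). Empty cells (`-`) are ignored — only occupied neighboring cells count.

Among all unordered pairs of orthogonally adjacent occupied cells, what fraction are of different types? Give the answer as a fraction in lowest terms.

13/30

Scan each occupied cell's neighbors to the right and below so each pair is counted once.
Row 0: S(0,1)–N(0,2)≠ S(0,1)–S(1,1)= N(0,2)–S(0,3)≠ N(0,2)–S(1,2)≠ S(0,5)–N(0,6)≠ S(0,5)–S(1,5)= N(0,6)–S(1,6)≠  → 5/7 unlike.
Row 1: S(1,0)–S(1,1)= S(1,0)–N(2,0)≠ S(1,1)–S(1,2)= S(1,1)–N(2,1)≠ S(1,2)–N(2,2)≠ S(1,4)–S(1,5)= S(1,4)–S(2,4)= S(1,5)–S(1,6)= S(1,6)–N(2,6)≠  → 4/9 unlike.
Row 2: N(2,0)–N(2,1)= N(2,1)–N(2,2)= N(2,1)–S(3,1)≠ N(2,2)–S(2,3)≠ N(2,2)–S(3,2)≠ S(2,3)–S(2,4)= S(2,3)–S(3,3)= S(2,4)–S(3,4)= N(2,6)–N(3,6)=  → 3/9 unlike.
Row 3: S(3,1)–S(3,2)= S(3,2)–S(3,3)= S(3,3)–S(3,4)= S(3,4)–S(3,5)= S(3,5)–N(3,6)≠  → 1/5 unlike.
Total adjacent occupied pairs: 30; unlike-type pairs: 13.
13/30 is already in lowest terms.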